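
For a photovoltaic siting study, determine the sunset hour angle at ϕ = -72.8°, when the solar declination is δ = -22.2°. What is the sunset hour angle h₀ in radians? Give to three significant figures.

Sunrise equation: cos h₀ = −tan ϕ · tan δ = -1.3183 ≤ −1, so the Sun never sets (polar day) and h₀ = π.

h₀ = 3.14 rad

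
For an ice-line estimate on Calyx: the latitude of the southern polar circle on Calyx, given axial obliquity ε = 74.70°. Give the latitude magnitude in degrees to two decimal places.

15.30°

The polar circle is the lowest latitude that experiences at least one full rotation of continuous darkness at the northern-summer solstice; it lies at |ϕ| = 90° − ε = 90° − 74.70° = 15.30°.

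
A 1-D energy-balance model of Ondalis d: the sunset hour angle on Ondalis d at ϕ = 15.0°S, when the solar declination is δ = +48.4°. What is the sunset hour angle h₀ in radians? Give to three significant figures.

h₀ = 1.26 rad

cos h₀ = −tan ϕ · tan δ = −tan(-15.0°) × tan(+48.400°) = 0.3018, so h₀ = 1.2642 rad = 72.43°.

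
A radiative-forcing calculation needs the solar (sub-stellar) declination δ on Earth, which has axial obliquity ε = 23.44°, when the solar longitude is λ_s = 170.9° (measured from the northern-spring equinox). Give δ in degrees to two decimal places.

δ = +3.61°

sin δ = sin ε · sin λ_s = sin 23.44° × sin 170.9° = 0.062913.
δ = arcsin(0.062913) = +3.61°.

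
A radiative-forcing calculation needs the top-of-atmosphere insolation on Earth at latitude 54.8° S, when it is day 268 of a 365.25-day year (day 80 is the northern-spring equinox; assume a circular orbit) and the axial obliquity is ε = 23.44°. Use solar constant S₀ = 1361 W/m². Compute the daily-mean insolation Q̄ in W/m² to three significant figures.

Q̄ ≈ 270 W/m²

Solar longitude: λ_s = 360° × (268 − 80)/365.25 = 185.298°.
sin δ = sin 23.44° × sin 185.298° = -0.03673, so δ = -2.105°.
cos H₀ = −tan(-54.8°) tan(-2.105°) = -0.0521, H₀ = 1.6229 rad.
Bracket: H₀ sin φ sin δ + cos φ cos δ sin H₀ = 1.6229×-0.81714×-0.03673 + 0.57643×0.99933×0.99864 = 0.048709 + 0.575260 = 0.623969.
Q̄ = (S₀/π) × [bracket] = (1361/π) × 0.623969 = 270.3 W/m².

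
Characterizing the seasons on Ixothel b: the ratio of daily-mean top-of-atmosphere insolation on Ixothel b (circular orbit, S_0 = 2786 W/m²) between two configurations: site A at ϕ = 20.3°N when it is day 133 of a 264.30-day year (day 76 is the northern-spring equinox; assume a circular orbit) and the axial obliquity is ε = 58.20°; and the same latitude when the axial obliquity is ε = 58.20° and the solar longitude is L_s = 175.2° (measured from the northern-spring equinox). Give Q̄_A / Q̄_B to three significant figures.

Q̄_A / Q̄_B ≈ 1.08

— Configuration A (ϕ=+20.3°):
Solar longitude: L_s = 360° × (133 − 76)/264.30 = 77.639°.
sin δ = sin 58.20° × sin 77.639° = 0.83019, so δ = +56.118°.
cos h₀ = −tan(+20.3°) tan(+56.118°) = -0.5509, h₀ = 2.1542 rad.
Bracket: h₀ sin ϕ sin δ + cos ϕ cos δ sin h₀ = 2.1542×0.34694×0.83019 + 0.93789×0.55748×0.83459 = 0.620466 + 0.436369 = 1.056835.
Q̄ = (S_0/π) × [bracket] = (2786/π) × 1.056835 = 937.21 W/m².
— Configuration B (ϕ=+20.3°):
Solar declination: sin δ = sin ε · sin L_s = sin 58.20° × sin 175.2° = 0.07112, so δ = +4.078°.
cos h₀ = −tan(+20.3°) tan(+4.078°) = -0.0264, h₀ = 1.5972 rad.
Bracket: h₀ sin ϕ sin δ + cos ϕ cos δ sin h₀ = 1.5972×0.34694×0.07112 + 0.93789×0.99747×0.99965 = 0.039410 + 0.935190 = 0.974600.
Q̄ = (S_0/π) × [bracket] = (2786/π) × 0.974600 = 864.29 W/m².
Ratio Q̄_A / Q̄_B = 937.21 / 864.29 = 1.084.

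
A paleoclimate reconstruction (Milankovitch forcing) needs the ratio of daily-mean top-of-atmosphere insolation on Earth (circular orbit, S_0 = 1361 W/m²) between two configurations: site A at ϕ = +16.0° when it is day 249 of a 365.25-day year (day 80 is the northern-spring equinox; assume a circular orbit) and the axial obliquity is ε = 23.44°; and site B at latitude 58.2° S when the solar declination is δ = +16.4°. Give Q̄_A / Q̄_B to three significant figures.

— Configuration A (ϕ=+16.0°):
Solar longitude: L_s = 360° × (249 − 80)/365.25 = 166.571°.
sin δ = sin 23.44° × sin 166.571° = 0.09238, so δ = +5.301°.
cos h₀ = −tan(+16.0°) tan(+5.301°) = -0.0266, h₀ = 1.5974 rad.
Bracket: h₀ sin ϕ sin δ + cos ϕ cos δ sin h₀ = 1.5974×0.27564×0.09238 + 0.96126×0.99572×0.99965 = 0.040676 + 0.956811 = 0.997487.
Q̄ = (S_0/π) × [bracket] = (1361/π) × 0.997487 = 432.13 W/m².
— Configuration B (ϕ=-58.2°):
cos h₀ = −tan(-58.2°) tan(+16.400°) = 0.4747, h₀ = 1.0762 rad.
Bracket: h₀ sin ϕ sin δ + cos ϕ cos δ sin h₀ = 1.0762×-0.84989×0.28234 + 0.52696×0.95931×0.88016 = -0.258243 + 0.444937 = 0.186694.
Q̄ = (S_0/π) × [bracket] = (1361/π) × 0.186694 = 80.880 W/m².
Ratio Q̄_A / Q̄_B = 432.13 / 80.880 = 5.343.

Q̄_A / Q̄_B ≈ 5.34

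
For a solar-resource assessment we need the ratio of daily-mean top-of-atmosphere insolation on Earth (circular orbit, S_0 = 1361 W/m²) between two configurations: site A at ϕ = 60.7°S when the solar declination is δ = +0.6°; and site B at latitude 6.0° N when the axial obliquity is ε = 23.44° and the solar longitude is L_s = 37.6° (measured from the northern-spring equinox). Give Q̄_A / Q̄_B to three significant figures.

— Configuration A (ϕ=-60.7°):
cos h₀ = −tan(-60.7°) tan(+0.600°) = 0.0187, h₀ = 1.5521 rad.
Bracket: h₀ sin ϕ sin δ + cos ϕ cos δ sin h₀ = 1.5521×-0.87207×0.01047 + 0.48938×0.99995×0.99983 = -0.014172 + 0.489272 = 0.475100.
Q̄ = (S_0/π) × [bracket] = (1361/π) × 0.475100 = 205.82 W/m².
— Configuration B (ϕ=+6.0°):
Solar declination: sin δ = sin ε · sin L_s = sin 23.44° × sin 37.6° = 0.24271, so δ = +14.046°.
cos h₀ = −tan(+6.0°) tan(+14.046°) = -0.0263, h₀ = 1.5971 rad.
Bracket: h₀ sin ϕ sin δ + cos ϕ cos δ sin h₀ = 1.5971×0.10453×0.24271 + 0.99452×0.97010×0.99965 = 0.040519 + 0.964446 = 1.004965.
Q̄ = (S_0/π) × [bracket] = (1361/π) × 1.004965 = 435.37 W/m².
Ratio Q̄_A / Q̄_B = 205.82 / 435.37 = 0.4727.

Q̄_A / Q̄_B ≈ 0.473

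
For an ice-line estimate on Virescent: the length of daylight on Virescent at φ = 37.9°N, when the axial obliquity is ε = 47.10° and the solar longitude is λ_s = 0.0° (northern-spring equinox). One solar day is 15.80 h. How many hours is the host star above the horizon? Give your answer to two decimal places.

Solar declination: sin δ = sin ε · sin λ_s = sin 47.10° × sin 0.0° = 0.00000, so δ = +0.000°.
cos H₀ = −tan φ · tan δ = −tan(+37.9°) × tan(+0.000°) = -0.0000, so H₀ = 1.5708 rad = 90.00°.
Daylight = 2H₀/(2π) × 15.80 h = (1.5708/π) × 15.80 = 7.90 h.

7.90 h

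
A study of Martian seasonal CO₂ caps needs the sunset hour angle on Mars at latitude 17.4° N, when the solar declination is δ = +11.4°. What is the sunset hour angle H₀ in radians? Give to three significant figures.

H₀ = 1.63 rad

cos H₀ = −tan φ · tan δ = −tan(+17.4°) × tan(+11.400°) = -0.0632, so H₀ = 1.6340 rad = 93.62°.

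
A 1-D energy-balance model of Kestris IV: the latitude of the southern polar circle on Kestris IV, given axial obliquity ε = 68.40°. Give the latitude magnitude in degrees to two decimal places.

The polar circle is the lowest latitude that experiences at least one full rotation of continuous darkness at the northern-summer solstice; it lies at |ϕ| = 90° − ε = 90° − 68.40° = 21.60°.

21.60°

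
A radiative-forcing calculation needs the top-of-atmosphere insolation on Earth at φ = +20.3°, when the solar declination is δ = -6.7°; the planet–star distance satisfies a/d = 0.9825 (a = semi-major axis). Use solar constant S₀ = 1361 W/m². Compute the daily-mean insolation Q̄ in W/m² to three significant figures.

Q̄ ≈ 363 W/m²

cos H₀ = −tan(+20.3°) tan(-6.700°) = 0.0435, H₀ = 1.5273 rad.
Bracket: H₀ sin φ sin δ + cos φ cos δ sin H₀ = 1.5273×0.34694×-0.11667 + 0.93789×0.99317×0.99906 = -0.061821 + 0.930609 = 0.868788.
Inverse-square distance factor (a/d)² = 0.9825² = 0.965306.
Q̄ = (S₀/π) × 0.965306 × [bracket] = (1361/π) × 0.965306 × 0.868788 = 363.3 W/m².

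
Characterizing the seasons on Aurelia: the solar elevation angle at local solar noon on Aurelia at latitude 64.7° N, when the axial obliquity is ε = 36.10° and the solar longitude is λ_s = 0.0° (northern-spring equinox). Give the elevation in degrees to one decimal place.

Solar declination: sin δ = sin ε · sin λ_s = sin 36.10° × sin 0.0° = 0.00000, so δ = +0.000°.
At local noon the hour angle is zero, so the zenith angle equals |φ − δ| = |+64.7° − (+0.000°)| = 64.700°.
Elevation = 90° − 64.700° = 25.3°.

25.3°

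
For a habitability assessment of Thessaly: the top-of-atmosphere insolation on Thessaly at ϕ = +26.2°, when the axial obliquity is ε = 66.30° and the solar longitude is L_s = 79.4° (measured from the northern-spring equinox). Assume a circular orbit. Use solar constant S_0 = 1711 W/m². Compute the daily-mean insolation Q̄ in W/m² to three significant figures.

Solar declination: sin δ = sin ε · sin L_s = sin 66.30° × sin 79.4° = 0.90004, so δ = +64.163°.
cos h₀ = −tan(+26.2°) tan(+64.163°) = -1.0162 ≤ −1 ⇒ polar day, h₀ = π.
Bracket: h₀ sin ϕ sin δ + cos ϕ cos δ sin h₀ = 3.1416×0.44151×0.90004 + 0.89726×0.43581×0.00000 = 1.248399 + 0.000000 = 1.248399.
Q̄ = (S_0/π) × [bracket] = (1711/π) × 1.248399 = 679.9 W/m².

Q̄ ≈ 680 W/m²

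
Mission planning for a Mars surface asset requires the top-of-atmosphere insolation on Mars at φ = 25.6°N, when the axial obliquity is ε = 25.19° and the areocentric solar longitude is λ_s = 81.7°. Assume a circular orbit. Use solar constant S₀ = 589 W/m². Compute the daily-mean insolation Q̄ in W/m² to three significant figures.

sin δ = sin 25.19° × sin 81.7° = 0.42116, so δ = +24.908°.
cos H₀ = −tan(+25.6°) tan(+24.908°) = -0.2225, H₀ = 1.7952 rad.
Bracket: H₀ sin φ sin δ + cos φ cos δ sin H₀ = 1.7952×0.43209×0.42116 + 0.90183×0.90698×0.97494 = 0.326689 + 0.797444 = 1.124133.
Q̄ = (S₀/π) × [bracket] = (589/π) × 1.124133 = 210.8 W/m².

Q̄ ≈ 211 W/m²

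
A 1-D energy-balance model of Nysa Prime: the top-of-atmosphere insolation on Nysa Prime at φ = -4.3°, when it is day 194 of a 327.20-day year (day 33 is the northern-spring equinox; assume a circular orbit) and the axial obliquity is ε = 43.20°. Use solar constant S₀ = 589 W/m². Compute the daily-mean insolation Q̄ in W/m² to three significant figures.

Q̄ ≈ 186 W/m²

Solar longitude: λ_s = 360° × (194 − 33)/327.20 = 177.139°.
sin δ = sin 43.20° × sin 177.139° = 0.03416, so δ = +1.958°.
cos H₀ = −tan(-4.3°) tan(+1.958°) = 0.0026, H₀ = 1.5682 rad.
Bracket: H₀ sin φ sin δ + cos φ cos δ sin H₀ = 1.5682×-0.07498×0.03416 + 0.99719×0.99942×1.00000 = -0.004017 + 0.996612 = 0.992595.
Q̄ = (S₀/π) × [bracket] = (589/π) × 0.992595 = 186.1 W/m².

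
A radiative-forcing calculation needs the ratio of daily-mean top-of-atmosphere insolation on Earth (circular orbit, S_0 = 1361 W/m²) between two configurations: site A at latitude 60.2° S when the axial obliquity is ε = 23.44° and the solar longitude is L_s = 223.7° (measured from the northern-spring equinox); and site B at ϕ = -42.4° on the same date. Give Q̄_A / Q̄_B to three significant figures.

Q̄_A / Q̄_B ≈ 0.891

— Configuration A (ϕ=-60.2°):
Solar declination: sin δ = sin ε · sin L_s = sin 23.44° × sin 223.7° = -0.27483, so δ = -15.952°.
cos h₀ = −tan(-60.2°) tan(-15.952°) = -0.4991, h₀ = 2.0933 rad.
Bracket: h₀ sin ϕ sin δ + cos ϕ cos δ sin h₀ = 2.0933×-0.86777×-0.27483 + 0.49697×0.96149×0.86655 = 0.499230 + 0.414065 = 0.913295.
Q̄ = (S_0/π) × [bracket] = (1361/π) × 0.913295 = 395.66 W/m².
— Configuration B (ϕ=-42.4°):
cos h₀ = −tan(-42.4°) tan(-15.952°) = -0.2610, h₀ = 1.8349 rad.
Bracket: h₀ sin ϕ sin δ + cos ϕ cos δ sin h₀ = 1.8349×-0.67430×-0.27483 + 0.73846×0.96149×0.96534 = 0.340040 + 0.685413 = 1.025453.
Q̄ = (S_0/π) × [bracket] = (1361/π) × 1.025453 = 444.25 W/m².
Ratio Q̄_A / Q̄_B = 395.66 / 444.25 = 0.8906.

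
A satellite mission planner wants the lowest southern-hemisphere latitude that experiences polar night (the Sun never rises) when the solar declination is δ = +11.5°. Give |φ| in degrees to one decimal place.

|φ| = 78.5°

Polar night requires cos H₀ = −tan φ tan δ ≥ 1, i.e. tan φ tan δ ≤ −1.
The boundary is |tan φ| · |tan δ| = 1, so |φ| = 90° − |δ| = 90° − 11.5° = 78.5° in the southern hemisphere.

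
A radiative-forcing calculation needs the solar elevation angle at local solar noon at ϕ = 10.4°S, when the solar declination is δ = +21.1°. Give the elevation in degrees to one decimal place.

At local noon the hour angle is zero, so the zenith angle equals |ϕ − δ| = |-10.4° − (+21.100°)| = 31.500°.
Elevation = 90° − 31.500° = 58.5°.

58.5°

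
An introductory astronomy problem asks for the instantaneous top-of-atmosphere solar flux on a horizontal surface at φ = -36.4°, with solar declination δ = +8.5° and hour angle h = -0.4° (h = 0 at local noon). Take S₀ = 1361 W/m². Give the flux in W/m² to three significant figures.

cos θ_z = sin φ sin δ + cos φ cos δ cos h = -0.087713 + 0.796033 = 0.708320.
Flux = S₀ · cos θ_z = 1361 × 0.708320 = 964.0 W/m².

964 W/m²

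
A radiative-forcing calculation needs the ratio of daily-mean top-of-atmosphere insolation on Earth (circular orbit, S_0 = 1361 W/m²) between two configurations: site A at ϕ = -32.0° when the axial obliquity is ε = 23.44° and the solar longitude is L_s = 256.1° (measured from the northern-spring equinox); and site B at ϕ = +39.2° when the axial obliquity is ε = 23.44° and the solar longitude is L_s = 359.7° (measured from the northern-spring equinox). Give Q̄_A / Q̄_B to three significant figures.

— Configuration A (ϕ=-32.0°):
Solar declination: sin δ = sin ε · sin L_s = sin 23.44° × sin 256.1° = -0.38614, so δ = -22.715°.
cos h₀ = −tan(-32.0°) tan(-22.715°) = -0.2616, h₀ = 1.8354 rad.
Bracket: h₀ sin ϕ sin δ + cos ϕ cos δ sin h₀ = 1.8354×-0.52992×-0.38614 + 0.84805×0.92244×0.96518 = 0.375566 + 0.755036 = 1.130602.
Q̄ = (S_0/π) × [bracket] = (1361/π) × 1.130602 = 489.80 W/m².
— Configuration B (ϕ=+39.2°):
Solar declination: sin δ = sin ε · sin L_s = sin 23.44° × sin 359.7° = -0.00208, so δ = -0.119°.
cos h₀ = −tan(+39.2°) tan(-0.119°) = 0.0017, h₀ = 1.5691 rad.
Bracket: h₀ sin ϕ sin δ + cos ϕ cos δ sin h₀ = 1.5691×0.63203×-0.00208 + 0.77494×1.00000×1.00000 = -0.002063 + 0.774940 = 0.772877.
Q̄ = (S_0/π) × [bracket] = (1361/π) × 0.772877 = 334.83 W/m².
Ratio Q̄_A / Q̄_B = 489.80 / 334.83 = 1.463.

Q̄_A / Q̄_B ≈ 1.46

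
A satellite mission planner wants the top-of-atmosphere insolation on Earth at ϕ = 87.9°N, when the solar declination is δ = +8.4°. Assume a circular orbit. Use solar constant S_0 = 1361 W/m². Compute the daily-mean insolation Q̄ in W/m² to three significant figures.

cos h₀ = −tan(+87.9°) tan(+8.400°) = -4.0271 ≤ −1 ⇒ polar day, h₀ = π.
Bracket: h₀ sin ϕ sin δ + cos ϕ cos δ sin h₀ = 3.1416×0.99933×0.14608 + 0.03664×0.98927×0.00000 = 0.458617 + 0.000000 = 0.458617.
Q̄ = (S_0/π) × [bracket] = (1361/π) × 0.458617 = 198.7 W/m².

Q̄ ≈ 199 W/m²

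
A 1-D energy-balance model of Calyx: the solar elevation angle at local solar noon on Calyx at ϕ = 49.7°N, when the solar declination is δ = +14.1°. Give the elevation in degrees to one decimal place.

54.4°

At local noon the hour angle is zero, so the zenith angle equals |ϕ − δ| = |+49.7° − (+14.100°)| = 35.600°.
Elevation = 90° − 35.600° = 54.4°.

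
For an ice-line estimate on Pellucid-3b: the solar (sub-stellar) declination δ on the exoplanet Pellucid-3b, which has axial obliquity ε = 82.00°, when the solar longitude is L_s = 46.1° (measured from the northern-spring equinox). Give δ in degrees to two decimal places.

δ = +45.52°

sin δ = sin ε · sin L_s = sin 82.00° × sin 46.1° = 0.713539.
δ = arcsin(0.713539) = +45.52°.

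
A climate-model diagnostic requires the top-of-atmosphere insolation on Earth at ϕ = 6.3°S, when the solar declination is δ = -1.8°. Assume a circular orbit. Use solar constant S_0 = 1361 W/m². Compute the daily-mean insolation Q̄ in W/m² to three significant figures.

cos h₀ = −tan(-6.3°) tan(-1.800°) = -0.0035, h₀ = 1.5743 rad.
Bracket: h₀ sin ϕ sin δ + cos ϕ cos δ sin h₀ = 1.5743×-0.10973×-0.03141 + 0.99396×0.99951×0.99999 = 0.005426 + 0.993463 = 0.998889.
Q̄ = (S_0/π) × [bracket] = (1361/π) × 0.998889 = 432.7 W/m².

Q̄ ≈ 433 W/m²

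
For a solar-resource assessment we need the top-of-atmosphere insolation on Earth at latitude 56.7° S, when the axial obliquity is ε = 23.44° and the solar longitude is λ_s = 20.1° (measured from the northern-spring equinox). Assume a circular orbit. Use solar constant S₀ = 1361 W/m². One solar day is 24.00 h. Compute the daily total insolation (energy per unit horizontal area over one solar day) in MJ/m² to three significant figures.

Solar declination: sin δ = sin ε · sin λ_s = sin 23.44° × sin 20.1° = 0.13670, so δ = +7.857°.
cos H₀ = −tan(-56.7°) tan(+7.857°) = 0.2101, H₀ = 1.3591 rad.
Bracket: H₀ sin φ sin δ + cos φ cos δ sin H₀ = 1.3591×-0.83581×0.13670 + 0.54902×0.99061×0.97768 = -0.155284 + 0.531726 = 0.376442.
Q̄ = (S₀/π) × [bracket] = (1361/π) × 0.376442 = 163.08 W/m².
Daily total = Q̄ × 24.00 h × 3600 s/h = 163.08 × 24.00 × 3600 / 10⁶ = 14.09 MJ/m².

14.1 MJ/m²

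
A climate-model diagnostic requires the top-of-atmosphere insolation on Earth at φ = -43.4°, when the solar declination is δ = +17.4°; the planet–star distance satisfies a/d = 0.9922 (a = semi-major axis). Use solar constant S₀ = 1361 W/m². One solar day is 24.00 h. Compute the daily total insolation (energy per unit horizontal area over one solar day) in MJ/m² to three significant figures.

cos H₀ = −tan(-43.4°) tan(+17.400°) = 0.2963, H₀ = 1.2699 rad.
Bracket: H₀ sin φ sin δ + cos φ cos δ sin H₀ = 1.2699×-0.68709×0.29904 + 0.72657×0.95424×0.95508 = -0.260923 + 0.662178 = 0.401255.
Inverse-square distance factor (a/d)² = 0.9922² = 0.984461.
Q̄ = (S₀/π) × 0.984461 × [bracket] = (1361/π) × 0.984461 × 0.401255 = 171.13 W/m².
Daily total = Q̄ × 24.00 h × 3600 s/h = 171.13 × 24.00 × 3600 / 10⁶ = 14.79 MJ/m².

14.8 MJ/m²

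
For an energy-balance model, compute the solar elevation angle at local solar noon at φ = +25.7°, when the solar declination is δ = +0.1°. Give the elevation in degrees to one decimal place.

64.4°

At local noon the hour angle is zero, so the zenith angle equals |φ − δ| = |+25.7° − (+0.100°)| = 25.600°.
Elevation = 90° − 25.600° = 64.4°.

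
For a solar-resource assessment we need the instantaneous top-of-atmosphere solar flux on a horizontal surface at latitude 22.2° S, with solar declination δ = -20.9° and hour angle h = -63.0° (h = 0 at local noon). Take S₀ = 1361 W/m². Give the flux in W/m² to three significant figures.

718 W/m²

cos θ_z = sin φ sin δ + cos φ cos δ cos h = 0.134790 + 0.392680 = 0.527470.
Flux = S₀ · cos θ_z = 1361 × 0.527470 = 717.9 W/m².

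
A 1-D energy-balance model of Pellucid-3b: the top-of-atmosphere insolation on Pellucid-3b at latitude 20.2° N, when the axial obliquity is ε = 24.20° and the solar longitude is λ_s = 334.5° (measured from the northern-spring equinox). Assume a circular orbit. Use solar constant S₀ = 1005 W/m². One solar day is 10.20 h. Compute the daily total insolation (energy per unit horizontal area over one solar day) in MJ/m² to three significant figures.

9.75 MJ/m²

Solar declination: sin δ = sin ε · sin λ_s = sin 24.20° × sin 334.5° = -0.17648, so δ = -10.165°.
cos H₀ = −tan(+20.2°) tan(-10.165°) = 0.0660, H₀ = 1.5048 rad.
Bracket: H₀ sin φ sin δ + cos φ cos δ sin H₀ = 1.5048×0.34530×-0.17648 + 0.93849×0.98430×0.99782 = -0.091700 + 0.921742 = 0.830042.
Q̄ = (S₀/π) × [bracket] = (1005/π) × 0.830042 = 265.53 W/m².
Daily total = Q̄ × 10.20 h × 3600 s/h = 265.53 × 10.20 × 3600 / 10⁶ = 9.750 MJ/m².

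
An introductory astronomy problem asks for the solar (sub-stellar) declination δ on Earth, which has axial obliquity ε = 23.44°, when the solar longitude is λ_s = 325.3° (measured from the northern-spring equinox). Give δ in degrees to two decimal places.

sin δ = sin ε · sin λ_s = sin 23.44° × sin 325.3° = -0.226453.
δ = arcsin(-0.226453) = -13.09°.

δ = -13.09°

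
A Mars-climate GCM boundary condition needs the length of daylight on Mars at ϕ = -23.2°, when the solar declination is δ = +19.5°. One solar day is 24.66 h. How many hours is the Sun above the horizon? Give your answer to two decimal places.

cos h₀ = −tan ϕ · tan δ = −tan(-23.2°) × tan(+19.500°) = 0.1518, so h₀ = 1.4184 rad = 81.27°.
Daylight = 2h₀/(2π) × 24.66 h = (1.4184/π) × 24.66 = 11.13 h.

11.13 h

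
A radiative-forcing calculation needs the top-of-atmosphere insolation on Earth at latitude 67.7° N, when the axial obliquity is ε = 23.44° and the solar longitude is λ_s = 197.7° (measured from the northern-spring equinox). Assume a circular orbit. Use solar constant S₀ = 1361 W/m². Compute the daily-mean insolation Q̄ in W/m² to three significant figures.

Solar declination: sin δ = sin ε · sin λ_s = sin 23.44° × sin 197.7° = -0.12094, so δ = -6.946°.
cos H₀ = −tan(+67.7°) tan(-6.946°) = 0.2971, H₀ = 1.2692 rad.
Bracket: H₀ sin φ sin δ + cos φ cos δ sin H₀ = 1.2692×0.92521×-0.12094 + 0.37946×0.99266×0.95486 = -0.142017 + 0.359672 = 0.217655.
Q̄ = (S₀/π) × [bracket] = (1361/π) × 0.217655 = 94.29 W/m².

Q̄ ≈ 94.3 W/m²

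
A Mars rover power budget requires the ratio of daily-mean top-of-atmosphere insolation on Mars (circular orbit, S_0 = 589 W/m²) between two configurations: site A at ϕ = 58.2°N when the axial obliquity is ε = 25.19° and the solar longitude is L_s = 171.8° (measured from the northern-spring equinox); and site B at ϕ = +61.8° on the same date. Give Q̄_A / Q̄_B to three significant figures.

Q̄_A / Q̄_B ≈ 1.09

— Configuration A (ϕ=+58.2°):
Solar declination: sin δ = sin ε · sin L_s = sin 25.19° × sin 171.8° = 0.06071, so δ = +3.480°.
cos h₀ = −tan(+58.2°) tan(+3.480°) = -0.0981, h₀ = 1.6690 rad.
Bracket: h₀ sin ϕ sin δ + cos ϕ cos δ sin h₀ = 1.6690×0.84989×0.06071 + 0.52696×0.99816×0.99518 = 0.086115 + 0.523455 = 0.609570.
Q̄ = (S_0/π) × [bracket] = (589/π) × 0.609570 = 114.28 W/m².
— Configuration B (ϕ=+61.8°):
cos h₀ = −tan(+61.8°) tan(+3.480°) = -0.1134, h₀ = 1.6845 rad.
Bracket: h₀ sin ϕ sin δ + cos ϕ cos δ sin h₀ = 1.6845×0.88130×0.06071 + 0.47255×0.99816×0.99355 = 0.090127 + 0.468638 = 0.558765.
Q̄ = (S_0/π) × [bracket] = (589/π) × 0.558765 = 104.76 W/m².
Ratio Q̄_A / Q̄_B = 114.28 / 104.76 = 1.091.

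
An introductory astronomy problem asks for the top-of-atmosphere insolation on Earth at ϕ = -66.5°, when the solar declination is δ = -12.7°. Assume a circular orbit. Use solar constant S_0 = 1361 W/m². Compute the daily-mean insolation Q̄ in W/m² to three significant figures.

Q̄ ≈ 329 W/m²

cos h₀ = −tan(-66.5°) tan(-12.700°) = -0.5183, h₀ = 2.1156 rad.
Bracket: h₀ sin ϕ sin δ + cos ϕ cos δ sin h₀ = 2.1156×-0.91706×-0.21985 + 0.39875×0.97553×0.85520 = 0.426538 + 0.332666 = 0.759204.
Q̄ = (S_0/π) × [bracket] = (1361/π) × 0.759204 = 328.9 W/m².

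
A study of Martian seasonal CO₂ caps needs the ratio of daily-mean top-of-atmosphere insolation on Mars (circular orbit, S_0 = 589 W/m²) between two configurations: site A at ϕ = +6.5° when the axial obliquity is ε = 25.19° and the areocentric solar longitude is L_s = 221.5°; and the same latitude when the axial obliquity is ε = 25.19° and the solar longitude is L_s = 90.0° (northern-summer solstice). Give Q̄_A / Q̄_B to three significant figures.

— Configuration A (ϕ=+6.5°):
sin δ = sin 25.19° × sin 221.5° = -0.28203, so δ = -16.381°.
cos h₀ = −tan(+6.5°) tan(-16.381°) = 0.0335, h₀ = 1.5373 rad.
Bracket: h₀ sin ϕ sin δ + cos ϕ cos δ sin h₀ = 1.5373×0.11320×-0.28203 + 0.99357×0.95941×0.99944 = -0.049080 + 0.952707 = 0.903627.
Q̄ = (S_0/π) × [bracket] = (589/π) × 0.903627 = 169.42 W/m².
— Configuration B (ϕ=+6.5°):
Solar declination: sin δ = sin ε · sin L_s = sin 25.19° × sin 90.0° = 0.42562, so δ = +25.190°.
cos h₀ = −tan(+6.5°) tan(+25.190°) = -0.0536, h₀ = 1.6244 rad.
Bracket: h₀ sin ϕ sin δ + cos ϕ cos δ sin h₀ = 1.6244×0.11320×0.42562 + 0.99357×0.90490×0.99856 = 0.078264 + 0.897787 = 0.976051.
Q̄ = (S_0/π) × [bracket] = (589/π) × 0.976051 = 182.99 W/m².
Ratio Q̄_A / Q̄_B = 169.42 / 182.99 = 0.9258.

Q̄_A / Q̄_B ≈ 0.926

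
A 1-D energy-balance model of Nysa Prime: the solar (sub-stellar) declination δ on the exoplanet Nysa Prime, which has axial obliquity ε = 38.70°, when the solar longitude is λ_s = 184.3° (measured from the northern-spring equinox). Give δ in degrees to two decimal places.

sin δ = sin ε · sin λ_s = sin 38.70° × sin 184.3° = -0.046880.
δ = arcsin(-0.046880) = -2.69°.

δ = -2.69°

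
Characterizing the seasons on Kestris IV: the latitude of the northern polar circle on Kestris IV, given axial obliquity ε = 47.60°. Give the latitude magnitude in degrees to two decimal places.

42.40°

The polar circle is the lowest latitude that experiences at least one full rotation of continuous daylight at the northern-summer solstice; it lies at |ϕ| = 90° − ε = 90° − 47.60° = 42.40°.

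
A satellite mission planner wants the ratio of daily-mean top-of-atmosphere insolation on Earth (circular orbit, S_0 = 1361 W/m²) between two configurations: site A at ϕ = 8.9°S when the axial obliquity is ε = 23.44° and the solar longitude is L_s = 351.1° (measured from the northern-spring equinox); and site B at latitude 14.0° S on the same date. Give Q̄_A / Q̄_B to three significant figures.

— Configuration A (ϕ=-8.9°):
Solar declination: sin δ = sin ε · sin L_s = sin 23.44° × sin 351.1° = -0.06154, so δ = -3.528°.
cos h₀ = −tan(-8.9°) tan(-3.528°) = -0.0097, h₀ = 1.5805 rad.
Bracket: h₀ sin ϕ sin δ + cos ϕ cos δ sin h₀ = 1.5805×-0.15471×-0.06154 + 0.98796×0.99810×0.99995 = 0.015048 + 0.986034 = 1.001082.
Q̄ = (S_0/π) × [bracket] = (1361/π) × 1.001082 = 433.69 W/m².
— Configuration B (ϕ=-14.0°):
cos h₀ = −tan(-14.0°) tan(-3.528°) = -0.0154, h₀ = 1.5862 rad.
Bracket: h₀ sin ϕ sin δ + cos ϕ cos δ sin h₀ = 1.5862×-0.24192×-0.06154 + 0.97030×0.99810×0.99988 = 0.023615 + 0.968340 = 0.991955.
Q̄ = (S_0/π) × [bracket] = (1361/π) × 0.991955 = 429.73 W/m².
Ratio Q̄_A / Q̄_B = 433.69 / 429.73 = 1.009.

Q̄_A / Q̄_B ≈ 1.01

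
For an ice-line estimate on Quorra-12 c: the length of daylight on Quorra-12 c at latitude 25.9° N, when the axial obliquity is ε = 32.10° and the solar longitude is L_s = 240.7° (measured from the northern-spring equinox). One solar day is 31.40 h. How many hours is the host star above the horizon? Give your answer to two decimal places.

13.13 h

Solar declination: sin δ = sin ε · sin L_s = sin 32.10° × sin 240.7° = -0.46342, so δ = -27.608°.
cos h₀ = −tan ϕ · tan δ = −tan(+25.9°) × tan(-27.608°) = 0.2539, so h₀ = 1.3140 rad = 75.29°.
Daylight = 2h₀/(2π) × 31.40 h = (1.3140/π) × 31.40 = 13.13 h.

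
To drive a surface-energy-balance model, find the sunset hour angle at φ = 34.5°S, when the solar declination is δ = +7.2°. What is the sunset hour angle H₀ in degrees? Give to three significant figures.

H₀ = 85.0°

cos H₀ = −tan φ · tan δ = −tan(-34.5°) × tan(+7.200°) = 0.0868, so H₀ = 1.4839 rad = 85.02°.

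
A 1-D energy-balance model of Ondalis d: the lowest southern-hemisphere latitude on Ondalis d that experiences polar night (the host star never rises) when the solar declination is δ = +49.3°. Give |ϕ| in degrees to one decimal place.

|ϕ| = 40.7°

Polar night requires cos h₀ = −tan ϕ tan δ ≥ 1, i.e. tan ϕ tan δ ≤ −1.
The boundary is |tan ϕ| · |tan δ| = 1, so |ϕ| = 90° − |δ| = 90° − 49.3° = 40.7° in the southern hemisphere.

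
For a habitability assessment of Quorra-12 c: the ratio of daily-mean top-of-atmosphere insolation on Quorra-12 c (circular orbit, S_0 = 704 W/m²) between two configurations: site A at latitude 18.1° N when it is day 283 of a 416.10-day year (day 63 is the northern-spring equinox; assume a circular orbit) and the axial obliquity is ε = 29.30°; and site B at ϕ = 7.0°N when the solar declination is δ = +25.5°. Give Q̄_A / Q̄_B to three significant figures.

— Configuration A (ϕ=+18.1°):
Solar longitude: L_s = 360° × (283 − 63)/416.10 = 190.339°.
sin δ = sin 29.30° × sin 190.339° = -0.08783, so δ = -5.039°.
cos h₀ = −tan(+18.1°) tan(-5.039°) = 0.0288, h₀ = 1.5420 rad.
Bracket: h₀ sin ϕ sin δ + cos ϕ cos δ sin h₀ = 1.5420×0.31068×-0.08783 + 0.95052×0.99614×0.99958 = -0.042077 + 0.946453 = 0.904376.
Q̄ = (S_0/π) × [bracket] = (704/π) × 0.904376 = 202.66 W/m².
— Configuration B (ϕ=+7.0°):
cos h₀ = −tan(+7.0°) tan(+25.500°) = -0.0586, h₀ = 1.6294 rad.
Bracket: h₀ sin ϕ sin δ + cos ϕ cos δ sin h₀ = 1.6294×0.12187×0.43051 + 0.99255×0.90259×0.99828 = 0.085489 + 0.894325 = 0.979814.
Q̄ = (S_0/π) × [bracket] = (704/π) × 0.979814 = 219.57 W/m².
Ratio Q̄_A / Q̄_B = 202.66 / 219.57 = 0.9230.

Q̄_A / Q̄_B ≈ 0.923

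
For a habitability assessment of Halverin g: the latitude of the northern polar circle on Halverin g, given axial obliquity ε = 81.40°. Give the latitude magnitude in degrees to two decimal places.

The polar circle is the lowest latitude that experiences at least one full rotation of continuous daylight at the northern-summer solstice; it lies at |φ| = 90° − ε = 90° − 81.40° = 8.60°.

8.60°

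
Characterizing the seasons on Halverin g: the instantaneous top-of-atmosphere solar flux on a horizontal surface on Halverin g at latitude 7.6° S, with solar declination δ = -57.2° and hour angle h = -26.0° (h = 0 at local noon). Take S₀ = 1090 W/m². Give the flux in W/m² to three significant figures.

647 W/m²

cos θ_z = sin φ sin δ + cos φ cos δ cos h = 0.111170 + 0.482607 = 0.593777.
Flux = S₀ · cos θ_z = 1090 × 0.593777 = 647.2 W/m².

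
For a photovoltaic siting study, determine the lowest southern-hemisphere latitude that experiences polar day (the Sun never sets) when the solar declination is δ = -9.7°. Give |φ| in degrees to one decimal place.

Polar day requires cos H₀ = −tan φ tan δ ≤ −1, i.e. tan φ tan δ ≥ 1.
The boundary is |tan φ| · |tan δ| = 1, so |φ| = 90° − |δ| = 90° − 9.7° = 80.3° in the southern hemisphere.

|φ| = 80.3°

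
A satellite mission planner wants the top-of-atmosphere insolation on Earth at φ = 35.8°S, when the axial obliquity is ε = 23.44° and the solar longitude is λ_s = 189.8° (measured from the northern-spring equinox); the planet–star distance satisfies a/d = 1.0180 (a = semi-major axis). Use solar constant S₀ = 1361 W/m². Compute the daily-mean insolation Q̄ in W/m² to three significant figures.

Q̄ ≈ 392 W/m²

Solar declination: sin δ = sin ε · sin λ_s = sin 23.44° × sin 189.8° = -0.06771, so δ = -3.882°.
cos H₀ = −tan(-35.8°) tan(-3.882°) = -0.0489, H₀ = 1.6198 rad.
Bracket: H₀ sin φ sin δ + cos φ cos δ sin H₀ = 1.6198×-0.58496×-0.06771 + 0.81106×0.99771×0.99880 = 0.064156 + 0.808232 = 0.872388.
Inverse-square distance factor (a/d)² = 1.0180² = 1.036324.
Q̄ = (S₀/π) × 1.036324 × [bracket] = (1361/π) × 1.036324 × 0.872388 = 391.7 W/m².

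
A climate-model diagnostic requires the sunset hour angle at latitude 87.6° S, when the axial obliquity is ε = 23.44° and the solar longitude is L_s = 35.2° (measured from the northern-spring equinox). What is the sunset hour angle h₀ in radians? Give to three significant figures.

h₀ = 0.00 rad

Solar declination: sin δ = sin ε · sin L_s = sin 23.44° × sin 35.2° = 0.22930, so δ = +13.256°.
cos h₀ = −tan ϕ · tan δ = 5.6206 ≥ 1, so the Sun never rises (polar night) and h₀ = 0.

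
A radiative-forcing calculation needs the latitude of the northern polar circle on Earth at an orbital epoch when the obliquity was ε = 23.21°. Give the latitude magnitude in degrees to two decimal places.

The polar circle is the lowest latitude that experiences at least one full rotation of continuous daylight at the northern-summer solstice; it lies at |φ| = 90° − ε = 90° − 23.21° = 66.79°.

66.79°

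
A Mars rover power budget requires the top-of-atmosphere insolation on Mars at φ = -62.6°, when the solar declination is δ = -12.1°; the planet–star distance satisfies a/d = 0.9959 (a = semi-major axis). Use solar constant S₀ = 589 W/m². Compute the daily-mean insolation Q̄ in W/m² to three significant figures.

cos H₀ = −tan(-62.6°) tan(-12.100°) = -0.4136, H₀ = 1.9972 rad.
Bracket: H₀ sin φ sin δ + cos φ cos δ sin H₀ = 1.9972×-0.88782×-0.20962 + 0.46020×0.97778×0.91047 = 0.371689 + 0.409688 = 0.781377.
Inverse-square distance factor (a/d)² = 0.9959² = 0.991817.
Q̄ = (S₀/π) × 0.991817 × [bracket] = (589/π) × 0.991817 × 0.781377 = 145.3 W/m².

Q̄ ≈ 145 W/m²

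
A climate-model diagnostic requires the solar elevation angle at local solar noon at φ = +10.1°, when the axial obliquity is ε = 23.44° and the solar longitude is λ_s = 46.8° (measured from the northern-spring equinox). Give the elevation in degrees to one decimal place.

Solar declination: sin δ = sin ε · sin λ_s = sin 23.44° × sin 46.8° = 0.28998, so δ = +16.856°.
At local noon the hour angle is zero, so the zenith angle equals |φ − δ| = |+10.1° − (+16.856°)| = 6.756°.
Elevation = 90° − 6.756° = 83.2°.

83.2°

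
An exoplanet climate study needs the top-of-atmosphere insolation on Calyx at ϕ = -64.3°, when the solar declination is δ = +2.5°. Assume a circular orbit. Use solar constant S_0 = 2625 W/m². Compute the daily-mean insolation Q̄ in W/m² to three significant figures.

Q̄ ≈ 312 W/m²

cos h₀ = −tan(-64.3°) tan(+2.500°) = 0.0907, h₀ = 1.4800 rad.
Bracket: h₀ sin ϕ sin δ + cos ϕ cos δ sin h₀ = 1.4800×-0.90108×0.04362 + 0.43366×0.99905×0.99588 = -0.058172 + 0.431463 = 0.373291.
Q̄ = (S_0/π) × [bracket] = (2625/π) × 0.373291 = 311.9 W/m².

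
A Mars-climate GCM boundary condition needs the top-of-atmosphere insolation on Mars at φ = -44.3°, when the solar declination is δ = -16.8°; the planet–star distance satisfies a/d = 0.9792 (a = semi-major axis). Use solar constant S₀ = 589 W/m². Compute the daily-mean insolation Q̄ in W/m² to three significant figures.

cos H₀ = −tan(-44.3°) tan(-16.800°) = -0.2946, H₀ = 1.8699 rad.
Bracket: H₀ sin φ sin δ + cos φ cos δ sin H₀ = 1.8699×-0.69842×-0.28903 + 0.71569×0.95732×0.95561 = 0.377466 + 0.654731 = 1.032197.
Inverse-square distance factor (a/d)² = 0.9792² = 0.958833.
Q̄ = (S₀/π) × 0.958833 × [bracket] = (589/π) × 0.958833 × 1.032197 = 185.6 W/m².

Q̄ ≈ 186 W/m²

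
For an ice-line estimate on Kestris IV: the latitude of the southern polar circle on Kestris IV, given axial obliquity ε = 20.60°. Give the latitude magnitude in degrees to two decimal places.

The polar circle is the lowest latitude that experiences at least one full rotation of continuous darkness at the northern-summer solstice; it lies at |ϕ| = 90° − ε = 90° − 20.60° = 69.40°.

69.40°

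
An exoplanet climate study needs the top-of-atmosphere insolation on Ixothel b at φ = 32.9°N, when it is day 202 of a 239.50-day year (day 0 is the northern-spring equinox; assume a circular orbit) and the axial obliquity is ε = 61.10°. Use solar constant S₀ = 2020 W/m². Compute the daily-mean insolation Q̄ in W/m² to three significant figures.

Solar longitude: λ_s = 360° × (202 − 0)/239.50 = 303.633°.
sin δ = sin 61.10° × sin 303.633° = -0.72892, so δ = -46.796°.
cos H₀ = −tan(+32.9°) tan(-46.796°) = 0.6888, H₀ = 0.8110 rad.
Bracket: H₀ sin φ sin δ + cos φ cos δ sin H₀ = 0.8110×0.54317×-0.72892 + 0.83962×0.68460×0.72495 = -0.321097 + 0.416704 = 0.095607.
Q̄ = (S₀/π) × [bracket] = (2020/π) × 0.095607 = 61.47 W/m².

Q̄ ≈ 61.5 W/m²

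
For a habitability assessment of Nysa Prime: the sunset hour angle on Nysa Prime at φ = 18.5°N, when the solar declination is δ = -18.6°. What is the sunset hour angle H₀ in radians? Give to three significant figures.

cos H₀ = −tan φ · tan δ = −tan(+18.5°) × tan(-18.600°) = 0.1126, so H₀ = 1.4580 rad = 83.53°.

H₀ = 1.46 rad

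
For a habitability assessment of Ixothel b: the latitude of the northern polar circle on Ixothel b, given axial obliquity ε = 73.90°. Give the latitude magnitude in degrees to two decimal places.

16.10°

The polar circle is the lowest latitude that experiences at least one full rotation of continuous daylight at the northern-summer solstice; it lies at |ϕ| = 90° − ε = 90° − 73.90° = 16.10°.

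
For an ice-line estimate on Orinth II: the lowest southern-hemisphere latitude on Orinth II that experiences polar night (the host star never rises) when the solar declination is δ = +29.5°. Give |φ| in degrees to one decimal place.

Polar night requires cos H₀ = −tan φ tan δ ≥ 1, i.e. tan φ tan δ ≤ −1.
The boundary is |tan φ| · |tan δ| = 1, so |φ| = 90° − |δ| = 90° − 29.5° = 60.5° in the southern hemisphere.

|φ| = 60.5°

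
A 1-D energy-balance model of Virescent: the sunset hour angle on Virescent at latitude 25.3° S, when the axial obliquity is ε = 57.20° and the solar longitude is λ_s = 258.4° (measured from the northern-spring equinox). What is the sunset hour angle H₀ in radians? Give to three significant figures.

Solar declination: sin δ = sin ε · sin λ_s = sin 57.20° × sin 258.4° = -0.82340, so δ = -55.426°.
cos H₀ = −tan φ · tan δ = −tan(-25.3°) × tan(-55.426°) = -0.6859, so H₀ = 2.3266 rad = 133.31°.

H₀ = 2.33 rad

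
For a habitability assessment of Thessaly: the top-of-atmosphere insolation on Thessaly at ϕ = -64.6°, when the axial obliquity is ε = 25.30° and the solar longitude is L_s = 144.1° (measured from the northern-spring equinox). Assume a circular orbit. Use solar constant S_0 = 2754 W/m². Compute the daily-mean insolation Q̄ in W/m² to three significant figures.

Q̄ ≈ 108 W/m²

Solar declination: sin δ = sin ε · sin L_s = sin 25.30° × sin 144.1° = 0.25059, so δ = +14.512°.
cos h₀ = −tan(-64.6°) tan(+14.512°) = 0.5451, h₀ = 0.9942 rad.
Bracket: h₀ sin ϕ sin δ + cos ϕ cos δ sin h₀ = 0.9942×-0.90334×0.25059 + 0.42894×0.96809×0.83835 = -0.225055 + 0.348127 = 0.123072.
Q̄ = (S_0/π) × [bracket] = (2754/π) × 0.123072 = 107.9 W/m².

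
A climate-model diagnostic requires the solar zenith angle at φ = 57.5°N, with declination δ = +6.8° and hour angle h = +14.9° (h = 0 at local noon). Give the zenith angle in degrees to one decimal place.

cos θ_z = sin φ sin δ + cos φ cos δ cos h = 0.099861 + 0.515581 = 0.615442.
θ_z = arccos(0.615442) = 52.0°.

θ_z = 52.0°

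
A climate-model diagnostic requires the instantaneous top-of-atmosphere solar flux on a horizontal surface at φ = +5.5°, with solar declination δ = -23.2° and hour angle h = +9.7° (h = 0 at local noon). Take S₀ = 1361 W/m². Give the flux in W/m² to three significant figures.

cos θ_z = sin φ sin δ + cos φ cos δ cos h = -0.037758 + 0.901824 = 0.864066.
Flux = S₀ · cos θ_z = 1361 × 0.864066 = 1176 W/m².

1.18e+03 W/m²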